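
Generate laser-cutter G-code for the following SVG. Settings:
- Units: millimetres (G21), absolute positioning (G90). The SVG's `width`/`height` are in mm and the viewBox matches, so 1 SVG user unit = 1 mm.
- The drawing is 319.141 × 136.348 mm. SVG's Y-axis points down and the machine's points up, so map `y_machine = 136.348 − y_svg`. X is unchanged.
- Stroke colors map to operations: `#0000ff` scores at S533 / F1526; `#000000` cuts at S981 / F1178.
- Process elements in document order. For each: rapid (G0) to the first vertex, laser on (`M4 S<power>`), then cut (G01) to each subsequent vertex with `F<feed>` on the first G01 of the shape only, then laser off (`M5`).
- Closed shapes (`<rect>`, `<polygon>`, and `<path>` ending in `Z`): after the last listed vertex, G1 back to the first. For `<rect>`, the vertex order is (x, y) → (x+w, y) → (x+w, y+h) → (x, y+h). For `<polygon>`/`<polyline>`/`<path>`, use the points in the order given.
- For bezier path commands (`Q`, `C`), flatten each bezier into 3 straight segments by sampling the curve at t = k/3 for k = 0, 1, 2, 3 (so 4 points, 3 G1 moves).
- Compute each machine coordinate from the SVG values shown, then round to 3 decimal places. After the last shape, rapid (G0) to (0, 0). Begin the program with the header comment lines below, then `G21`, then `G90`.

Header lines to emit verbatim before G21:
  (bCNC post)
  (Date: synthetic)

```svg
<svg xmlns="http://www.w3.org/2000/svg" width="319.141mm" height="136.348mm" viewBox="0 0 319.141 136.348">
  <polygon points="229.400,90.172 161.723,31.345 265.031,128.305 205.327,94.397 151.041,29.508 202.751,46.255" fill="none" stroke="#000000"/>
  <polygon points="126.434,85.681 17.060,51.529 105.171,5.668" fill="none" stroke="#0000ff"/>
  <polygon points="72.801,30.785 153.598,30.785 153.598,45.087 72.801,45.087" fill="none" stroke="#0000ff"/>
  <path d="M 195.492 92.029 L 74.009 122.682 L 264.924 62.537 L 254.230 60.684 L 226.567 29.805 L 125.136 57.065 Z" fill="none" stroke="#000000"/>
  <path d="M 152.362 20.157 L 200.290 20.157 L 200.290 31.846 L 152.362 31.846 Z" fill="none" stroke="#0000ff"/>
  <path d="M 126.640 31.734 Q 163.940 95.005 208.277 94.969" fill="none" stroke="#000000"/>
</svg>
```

viewBox `0 0 319.141 136.348` with mm width/height → 1 unit = 1 mm. Flip: y_m = 136.348 − y_svg.

**Shape 1** — `<polygon>` closed polygon, stroke `#000000` → cut (S981, F1178). Machine vertices: (229.400,46.176) → (161.723,105.003) → (265.031,8.043) → (205.327,41.951) → (151.041,106.840) → (202.751,90.093) → (229.400,46.176). Closed: final G1 returns to the first vertex.

**Shape 2** — `<polygon>` closed polygon, stroke `#0000ff` → score (S533, F1526). Machine vertices: (126.434,50.667) → (17.060,84.819) → (105.171,130.680) → (126.434,50.667). Closed: final G1 returns to the first vertex.

**Shape 3** — `<polygon>` rectangle, stroke `#0000ff` → score (S533, F1526). Machine vertices: (72.801,105.563) → (153.598,105.563) → (153.598,91.261) → (72.801,91.261) → (72.801,105.563). Closed: final G1 returns to the first vertex.

**Shape 4** — `<path>` closed polygon, stroke `#000000` → cut (S981, F1178). Machine vertices: (195.492,44.319) → (74.009,13.666) → (264.924,73.811) → (254.230,75.664) → (226.567,106.543) → (125.136,79.283) → (195.492,44.319). Closed: final G1 returns to the first vertex.

**Shape 5** — `<path>` rectangle, stroke `#0000ff` → score (S533, F1526). Machine vertices: (152.362,116.191) → (200.290,116.191) → (200.290,104.502) → (152.362,104.502) → (152.362,116.191). Closed: final G1 returns to the first vertex.

**Shape 6** — `<path>` quadratic bezier, stroke `#000000` → cut (S981, F1178). Control points (SVG): P0=(126.640,31.734), P1=(163.940,95.005), P2=(208.277,94.969); sampled at t=k/3. Machine vertices: (126.640,104.614) → (152.289,69.467) → (179.501,48.389) → (208.277,41.379). Open path.

(bCNC post)
(Date: synthetic)
G21
G90
G0 X229.400 Y46.176
M4 S981
G01 X161.723 Y105.003 F1178
G01 X265.031 Y8.043
G01 X205.327 Y41.951
G01 X151.041 Y106.840
G01 X202.751 Y90.093
G01 X229.400 Y46.176
M5
G0 X126.434 Y50.667
M4 S533
G01 X17.060 Y84.819 F1526
G01 X105.171 Y130.680
G01 X126.434 Y50.667
M5
G0 X72.801 Y105.563
M4 S533
G01 X153.598 Y105.563 F1526
G01 X153.598 Y91.261
G01 X72.801 Y91.261
G01 X72.801 Y105.563
M5
G0 X195.492 Y44.319
M4 S981
G01 X74.009 Y13.666 F1178
G01 X264.924 Y73.811
G01 X254.230 Y75.664
G01 X226.567 Y106.543
G01 X125.136 Y79.283
G01 X195.492 Y44.319
M5
G0 X152.362 Y116.191
M4 S533
G01 X200.290 Y116.191 F1526
G01 X200.290 Y104.502
G01 X152.362 Y104.502
G01 X152.362 Y116.191
M5
G0 X126.640 Y104.614
M4 S981
G01 X152.289 Y69.467 F1178
G01 X179.501 Y48.389
G01 X208.277 Y41.379
M5
G0 X0.000 Y0.000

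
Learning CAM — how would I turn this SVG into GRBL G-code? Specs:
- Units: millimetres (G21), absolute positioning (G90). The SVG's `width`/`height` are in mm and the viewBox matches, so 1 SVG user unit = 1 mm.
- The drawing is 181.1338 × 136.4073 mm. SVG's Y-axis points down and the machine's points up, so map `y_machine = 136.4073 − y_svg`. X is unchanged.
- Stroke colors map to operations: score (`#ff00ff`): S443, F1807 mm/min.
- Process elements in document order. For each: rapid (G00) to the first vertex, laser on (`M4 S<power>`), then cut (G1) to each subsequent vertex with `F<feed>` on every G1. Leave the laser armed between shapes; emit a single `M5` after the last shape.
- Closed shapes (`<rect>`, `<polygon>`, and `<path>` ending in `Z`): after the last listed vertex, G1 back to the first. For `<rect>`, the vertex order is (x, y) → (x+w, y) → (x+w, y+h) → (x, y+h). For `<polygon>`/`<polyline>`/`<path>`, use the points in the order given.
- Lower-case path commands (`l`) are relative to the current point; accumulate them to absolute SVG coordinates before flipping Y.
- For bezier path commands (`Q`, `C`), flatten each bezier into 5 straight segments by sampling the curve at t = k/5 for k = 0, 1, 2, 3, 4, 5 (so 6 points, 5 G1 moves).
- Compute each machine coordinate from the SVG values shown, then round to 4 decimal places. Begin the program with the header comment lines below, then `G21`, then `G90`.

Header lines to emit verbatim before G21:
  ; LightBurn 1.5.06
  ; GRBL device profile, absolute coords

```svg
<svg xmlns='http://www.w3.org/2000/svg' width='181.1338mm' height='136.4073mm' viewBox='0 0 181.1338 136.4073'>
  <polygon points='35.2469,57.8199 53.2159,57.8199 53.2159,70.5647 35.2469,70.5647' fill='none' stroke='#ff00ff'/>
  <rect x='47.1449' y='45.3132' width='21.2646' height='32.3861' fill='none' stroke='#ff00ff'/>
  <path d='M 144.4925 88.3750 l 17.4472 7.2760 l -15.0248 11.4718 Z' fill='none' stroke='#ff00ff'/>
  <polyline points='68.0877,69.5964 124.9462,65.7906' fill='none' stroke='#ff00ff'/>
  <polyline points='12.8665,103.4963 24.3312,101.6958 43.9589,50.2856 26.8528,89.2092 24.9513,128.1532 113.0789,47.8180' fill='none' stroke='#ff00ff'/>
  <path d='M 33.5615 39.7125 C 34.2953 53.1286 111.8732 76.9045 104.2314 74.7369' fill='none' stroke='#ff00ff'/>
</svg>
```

Since the viewBox matches the mm dimensions, user units are millimetres directly. The only transform is the Y-flip y_m = 136.4073 − y_svg.

Shape 1 is a rectangle drawn with `<polygon>`. Its stroke #ff00ff means score at S443, F1807. After flipping Y the toolpath is (35.2469,78.5874) → (53.2159,78.5874) → (53.2159,65.8426) → (35.2469,65.8426) → (35.2469,78.5874), returning to the start.

Shape 2 is a rectangle drawn with `<rect>`. Its stroke #ff00ff means score at S443, F1807. After flipping Y the toolpath is (47.1449,91.0941) → (68.4095,91.0941) → (68.4095,58.7080) → (47.1449,58.7080) → (47.1449,91.0941), returning to the start.

Shape 3 is a regular polygon drawn with `<path>`. Its stroke #ff00ff means score at S443, F1807. After flipping Y the toolpath is (144.4925,48.0323) → (161.9397,40.7563) → (146.9149,29.2845) → (144.4925,48.0323), returning to the start.

Shape 4 is a line segment drawn with `<polyline>`. Its stroke #ff00ff means score at S443, F1807. After flipping Y the toolpath is (68.0877,66.8109) → (124.9462,70.6167).

Shape 5 is a open polyline drawn with `<polyline>`. Its stroke #ff00ff means score at S443, F1807. After flipping Y the toolpath is (12.8665,32.9110) → (24.3312,34.7115) → (43.9589,86.1217) → (26.8528,47.1981) → (24.9513,8.2541) → (113.0789,88.5893).

Shape 6 is a cubic bezier drawn with `<path>`. Its stroke #ff00ff means score at S443, F1807. After flipping Y the toolpath is (33.5615,96.6948) → (41.9266,87.6924) → (60.9551,77.9462) → (82.8682,69.1987) → (99.8866,63.1926) → (104.2314,61.6704).

; LightBurn 1.5.06
; GRBL device profile, absolute coords
G21
G90
G00 X35.2469 Y78.5874
M4 S443
G1 X53.2159 Y78.5874 F1807
G1 X53.2159 Y65.8426 F1807
G1 X35.2469 Y65.8426 F1807
G1 X35.2469 Y78.5874 F1807
G00 X47.1449 Y91.0941
M4 S443
G1 X68.4095 Y91.0941 F1807
G1 X68.4095 Y58.7080 F1807
G1 X47.1449 Y58.7080 F1807
G1 X47.1449 Y91.0941 F1807
G00 X144.4925 Y48.0323
M4 S443
G1 X161.9397 Y40.7563 F1807
G1 X146.9149 Y29.2845 F1807
G1 X144.4925 Y48.0323 F1807
G00 X68.0877 Y66.8109
M4 S443
G1 X124.9462 Y70.6167 F1807
G00 X12.8665 Y32.9110
M4 S443
G1 X24.3312 Y34.7115 F1807
G1 X43.9589 Y86.1217 F1807
G1 X26.8528 Y47.1981 F1807
G1 X24.9513 Y8.2541 F1807
G1 X113.0789 Y88.5893 F1807
G00 X33.5615 Y96.6948
M4 S443
G1 X41.9266 Y87.6924 F1807
G1 X60.9551 Y77.9462 F1807
G1 X82.8682 Y69.1987 F1807
G1 X99.8866 Y63.1926 F1807
G1 X104.2314 Y61.6704 F1807
M5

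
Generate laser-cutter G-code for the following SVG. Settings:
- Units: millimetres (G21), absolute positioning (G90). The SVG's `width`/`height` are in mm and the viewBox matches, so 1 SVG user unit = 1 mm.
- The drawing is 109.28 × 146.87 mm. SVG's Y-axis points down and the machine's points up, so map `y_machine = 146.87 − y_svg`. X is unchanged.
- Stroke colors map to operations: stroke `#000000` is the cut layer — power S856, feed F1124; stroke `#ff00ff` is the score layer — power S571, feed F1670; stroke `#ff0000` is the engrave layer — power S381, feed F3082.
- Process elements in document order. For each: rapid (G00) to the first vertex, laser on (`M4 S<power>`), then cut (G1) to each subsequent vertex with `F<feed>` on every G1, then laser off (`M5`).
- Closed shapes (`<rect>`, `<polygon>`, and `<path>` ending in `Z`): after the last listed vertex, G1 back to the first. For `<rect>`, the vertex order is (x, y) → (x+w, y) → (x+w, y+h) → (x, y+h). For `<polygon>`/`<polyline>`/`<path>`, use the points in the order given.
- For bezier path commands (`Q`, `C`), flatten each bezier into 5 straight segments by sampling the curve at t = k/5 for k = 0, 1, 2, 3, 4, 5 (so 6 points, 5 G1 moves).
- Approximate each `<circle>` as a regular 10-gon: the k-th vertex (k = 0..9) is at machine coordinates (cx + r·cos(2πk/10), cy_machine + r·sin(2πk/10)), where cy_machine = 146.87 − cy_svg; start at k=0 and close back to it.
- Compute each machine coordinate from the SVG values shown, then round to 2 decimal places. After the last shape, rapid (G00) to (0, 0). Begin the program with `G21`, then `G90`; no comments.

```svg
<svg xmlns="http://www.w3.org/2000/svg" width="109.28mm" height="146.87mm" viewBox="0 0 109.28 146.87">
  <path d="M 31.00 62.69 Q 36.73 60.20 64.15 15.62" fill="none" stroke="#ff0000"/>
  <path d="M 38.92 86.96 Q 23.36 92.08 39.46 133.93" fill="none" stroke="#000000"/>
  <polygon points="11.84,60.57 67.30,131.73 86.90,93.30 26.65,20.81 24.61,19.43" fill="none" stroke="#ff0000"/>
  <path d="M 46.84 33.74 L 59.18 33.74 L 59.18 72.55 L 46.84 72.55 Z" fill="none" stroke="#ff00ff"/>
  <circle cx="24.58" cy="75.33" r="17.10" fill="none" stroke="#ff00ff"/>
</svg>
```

Since the viewBox matches the mm dimensions, user units are millimetres directly. The only transform is the Y-flip y_m = 146.87 − y_svg.

Shape 1 is a quadratic bezier drawn with `<path>`. Its stroke #ff0000 means engrave at S381, F3082. After flipping Y the toolpath is (31.00,84.18) → (34.16,86.86) → (39.05,92.91) → (45.68,102.32) → (54.05,115.10) → (64.15,131.25).

Shape 2 is a quadratic bezier drawn with `<path>`. Its stroke #000000 means cut at S856, F1124. After flipping Y the toolpath is (38.92,59.91) → (33.96,56.39) → (31.54,49.94) → (31.65,40.54) → (34.29,28.21) → (39.46,12.94).

Shape 3 is a closed polygon drawn with `<polygon>`. Its stroke #ff0000 means engrave at S381, F3082. After flipping Y the toolpath is (11.84,86.30) → (67.30,15.14) → (86.90,53.57) → (26.65,126.06) → (24.61,127.44) → (11.84,86.30), returning to the start.

Shape 4 is a rectangle drawn with `<path>`. Its stroke #ff00ff means score at S571, F1670. After flipping Y the toolpath is (46.84,113.13) → (59.18,113.13) → (59.18,74.32) → (46.84,74.32) → (46.84,113.13), returning to the start.

Shape 5 is a circle drawn with `<circle>`. Its stroke #ff00ff means score at S571, F1670. After flipping Y the toolpath is (41.68,71.54) → (38.41,81.59) → (29.86,87.80) → (19.30,87.80) → (10.75,81.59) → (7.48,71.54) → (10.75,61.49) → (19.30,55.28) → (29.86,55.28) → (38.41,61.49) → (41.68,71.54), returning to the start.

G21
G90
G00 X31.00 Y84.18
M4 S381
G1 X34.16 Y86.86 F3082
G1 X39.05 Y92.91 F3082
G1 X45.68 Y102.32 F3082
G1 X54.05 Y115.10 F3082
G1 X64.15 Y131.25 F3082
M5
G00 X38.92 Y59.91
M4 S856
G1 X33.96 Y56.39 F1124
G1 X31.54 Y49.94 F1124
G1 X31.65 Y40.54 F1124
G1 X34.29 Y28.21 F1124
G1 X39.46 Y12.94 F1124
M5
G00 X11.84 Y86.30
M4 S381
G1 X67.30 Y15.14 F3082
G1 X86.90 Y53.57 F3082
G1 X26.65 Y126.06 F3082
G1 X24.61 Y127.44 F3082
G1 X11.84 Y86.30 F3082
M5
G00 X46.84 Y113.13
M4 S571
G1 X59.18 Y113.13 F1670
G1 X59.18 Y74.32 F1670
G1 X46.84 Y74.32 F1670
G1 X46.84 Y113.13 F1670
M5
G00 X41.68 Y71.54
M4 S571
G1 X38.41 Y81.59 F1670
G1 X29.86 Y87.80 F1670
G1 X19.30 Y87.80 F1670
G1 X10.75 Y81.59 F1670
G1 X7.48 Y71.54 F1670
G1 X10.75 Y61.49 F1670
G1 X19.30 Y55.28 F1670
G1 X29.86 Y55.28 F1670
G1 X38.41 Y61.49 F1670
G1 X41.68 Y71.54 F1670
M5
G00 X0.00 Y0.00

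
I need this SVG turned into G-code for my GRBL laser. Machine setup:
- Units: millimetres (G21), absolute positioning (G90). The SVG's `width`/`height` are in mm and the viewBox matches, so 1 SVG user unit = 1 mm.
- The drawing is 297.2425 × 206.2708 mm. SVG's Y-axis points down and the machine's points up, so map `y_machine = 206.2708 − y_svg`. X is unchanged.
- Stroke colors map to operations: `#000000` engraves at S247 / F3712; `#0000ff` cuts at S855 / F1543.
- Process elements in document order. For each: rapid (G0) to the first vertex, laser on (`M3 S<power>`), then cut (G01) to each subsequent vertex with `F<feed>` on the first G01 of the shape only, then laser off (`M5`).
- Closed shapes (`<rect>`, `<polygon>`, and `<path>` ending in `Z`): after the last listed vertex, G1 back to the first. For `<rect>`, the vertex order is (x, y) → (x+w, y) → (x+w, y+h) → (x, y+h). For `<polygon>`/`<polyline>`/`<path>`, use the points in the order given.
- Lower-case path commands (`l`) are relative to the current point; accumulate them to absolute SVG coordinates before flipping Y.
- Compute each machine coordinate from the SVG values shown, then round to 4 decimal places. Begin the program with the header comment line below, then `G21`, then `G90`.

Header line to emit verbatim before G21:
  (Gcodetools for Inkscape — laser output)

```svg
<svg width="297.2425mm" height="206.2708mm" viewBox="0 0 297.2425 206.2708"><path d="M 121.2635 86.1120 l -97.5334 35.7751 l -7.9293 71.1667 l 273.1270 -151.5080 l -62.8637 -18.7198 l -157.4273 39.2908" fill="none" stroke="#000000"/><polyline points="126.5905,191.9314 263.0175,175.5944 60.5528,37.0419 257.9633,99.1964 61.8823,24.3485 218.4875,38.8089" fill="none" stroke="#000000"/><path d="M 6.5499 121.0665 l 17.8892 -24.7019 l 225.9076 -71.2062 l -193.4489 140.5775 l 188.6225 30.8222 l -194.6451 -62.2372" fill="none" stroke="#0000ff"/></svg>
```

(Gcodetools for Inkscape — laser output)
G21
G90
G0 X121.2635 Y120.1588
M3 S247
G01 X23.7301 Y84.3837 F3712
G01 X15.8008 Y13.2170
G01 X288.9278 Y164.7250
G01 X226.0641 Y183.4448
G01 X68.6368 Y144.1540
M5
G0 X126.5905 Y14.3394
M3 S247
G01 X263.0175 Y30.6764 F3712
G01 X60.5528 Y169.2289
G01 X257.9633 Y107.0744
G01 X61.8823 Y181.9223
G01 X218.4875 Y167.4619
M5
G0 X6.5499 Y85.2043
M3 S855
G01 X24.4391 Y109.9062 F1543
G01 X250.3467 Y181.1124
G01 X56.8978 Y40.5349
G01 X245.5203 Y9.7127
G01 X50.8752 Y71.9499
M5

viewBox `0 0 297.2425 206.2708` with mm width/height → 1 unit = 1 mm. Flip: y_m = 206.2708 − y_svg.

**Shape 1** — `<path>` open polyline, stroke `#000000` → engrave (S247, F3712). Machine vertices: (121.2635,120.1588) → (23.7301,84.3837) → (15.8008,13.2170) → (288.9278,164.7250) → (226.0641,183.4448) → (68.6368,144.1540). Open path.

**Shape 2** — `<polyline>` open polyline, stroke `#000000` → engrave (S247, F3712). Machine vertices: (126.5905,14.3394) → (263.0175,30.6764) → (60.5528,169.2289) → (257.9633,107.0744) → (61.8823,181.9223) → (218.4875,167.4619). Open path.

**Shape 3** — `<path>` open polyline, stroke `#0000ff` → cut (S855, F1543). Machine vertices: (6.5499,85.2043) → (24.4391,109.9062) → (250.3467,181.1124) → (56.8978,40.5349) → (245.5203,9.7127) → (50.8752,71.9499). Open path.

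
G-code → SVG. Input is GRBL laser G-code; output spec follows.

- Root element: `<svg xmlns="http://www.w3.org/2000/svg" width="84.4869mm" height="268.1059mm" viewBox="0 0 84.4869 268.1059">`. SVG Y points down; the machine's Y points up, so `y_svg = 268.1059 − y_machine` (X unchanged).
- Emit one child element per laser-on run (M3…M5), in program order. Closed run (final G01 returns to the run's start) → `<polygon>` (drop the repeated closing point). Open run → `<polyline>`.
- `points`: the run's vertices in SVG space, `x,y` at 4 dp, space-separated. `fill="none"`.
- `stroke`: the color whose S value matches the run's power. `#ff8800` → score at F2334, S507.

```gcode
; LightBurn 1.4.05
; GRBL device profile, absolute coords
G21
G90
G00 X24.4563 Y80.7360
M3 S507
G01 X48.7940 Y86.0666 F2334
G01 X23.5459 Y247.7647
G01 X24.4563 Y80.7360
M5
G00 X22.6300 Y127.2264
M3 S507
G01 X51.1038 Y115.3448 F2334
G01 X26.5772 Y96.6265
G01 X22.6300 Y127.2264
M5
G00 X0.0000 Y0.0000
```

Machine Y-up, SVG Y-down with viewBox height 268.1059, so y_svg = 268.1059 − y_machine; X carries over. Every run uses S507, so all elements get stroke `#ff8800` (score).

Run 1: The run returns to its start, so emit a `<polygon>` with points (Y-flipped): 24.4563,187.3699 48.7940,182.0393 23.5459,20.3412.

Run 2: The run returns to its start, so emit a `<polygon>` with points (Y-flipped): 22.6300,140.8795 51.1038,152.7611 26.5772,171.4794.

<svg xmlns="http://www.w3.org/2000/svg" width="84.4869mm" height="268.1059mm" viewBox="0 0 84.4869 268.1059">
  <polygon points="24.4563,187.3699 48.7940,182.0393 23.5459,20.3412" fill="none" stroke="#ff8800"/>
  <polygon points="22.6300,140.8795 51.1038,152.7611 26.5772,171.4794" fill="none" stroke="#ff8800"/>
</svg>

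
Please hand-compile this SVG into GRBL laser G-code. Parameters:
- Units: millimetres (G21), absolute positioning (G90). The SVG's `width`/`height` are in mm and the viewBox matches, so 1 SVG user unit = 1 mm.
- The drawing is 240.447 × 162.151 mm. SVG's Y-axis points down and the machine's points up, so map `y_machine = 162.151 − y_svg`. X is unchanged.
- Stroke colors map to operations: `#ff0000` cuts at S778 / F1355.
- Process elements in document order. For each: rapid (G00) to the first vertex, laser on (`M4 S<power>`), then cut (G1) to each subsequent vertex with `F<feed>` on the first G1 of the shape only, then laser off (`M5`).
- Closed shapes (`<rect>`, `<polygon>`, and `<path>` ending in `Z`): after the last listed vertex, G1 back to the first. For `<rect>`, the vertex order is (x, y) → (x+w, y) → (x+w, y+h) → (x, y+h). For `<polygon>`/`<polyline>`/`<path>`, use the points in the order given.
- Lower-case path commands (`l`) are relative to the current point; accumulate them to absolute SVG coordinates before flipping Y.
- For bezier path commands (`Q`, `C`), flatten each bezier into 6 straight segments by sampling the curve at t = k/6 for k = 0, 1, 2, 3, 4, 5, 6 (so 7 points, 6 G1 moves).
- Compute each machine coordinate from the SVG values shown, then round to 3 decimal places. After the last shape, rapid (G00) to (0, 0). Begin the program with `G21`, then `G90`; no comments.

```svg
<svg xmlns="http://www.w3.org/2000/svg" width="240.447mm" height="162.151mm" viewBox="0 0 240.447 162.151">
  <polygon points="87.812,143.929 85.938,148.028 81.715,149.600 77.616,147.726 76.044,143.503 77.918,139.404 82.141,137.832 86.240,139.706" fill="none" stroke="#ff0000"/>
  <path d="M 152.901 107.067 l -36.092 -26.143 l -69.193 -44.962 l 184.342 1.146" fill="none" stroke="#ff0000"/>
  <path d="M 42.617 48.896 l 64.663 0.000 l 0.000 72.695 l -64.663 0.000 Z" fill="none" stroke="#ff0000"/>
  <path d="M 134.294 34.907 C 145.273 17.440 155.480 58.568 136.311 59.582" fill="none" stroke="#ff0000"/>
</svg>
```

1 u = 1 mm; y_m = 162.151 − y.

[1] `<polygon>` regular polygon, #ff0000→cut S778 F1355: (87.812,18.222) → (85.938,14.123) → (81.715,12.551) → (77.616,14.425) → (76.044,18.648) → (77.918,22.747) → (82.141,24.319) → (86.240,22.445) → (87.812,18.222) (closed)

[2] `<path>` open polyline, #ff0000→cut S778 F1355: (152.901,55.084) → (116.809,81.227) → (47.616,126.189) → (231.958,125.043)

[3] `<path>` rectangle, #ff0000→cut S778 F1355: (42.617,113.255) → (107.280,113.255) → (107.280,40.560) → (42.617,40.560) → (42.617,113.255) (closed)

[4] `<path>` cubic bezier, #ff0000→cut S778 F1355: (134.294,127.244) → (139.587,131.552) → (143.956,128.835) → (146.608,121.837) → (146.747,113.298) → (143.580,105.962) → (136.311,102.569)

G21
G90
G00 X87.812 Y18.222
M4 S778
G1 X85.938 Y14.123 F1355
G1 X81.715 Y12.551
G1 X77.616 Y14.425
G1 X76.044 Y18.648
G1 X77.918 Y22.747
G1 X82.141 Y24.319
G1 X86.240 Y22.445
G1 X87.812 Y18.222
M5
G00 X152.901 Y55.084
M4 S778
G1 X116.809 Y81.227 F1355
G1 X47.616 Y126.189
G1 X231.958 Y125.043
M5
G00 X42.617 Y113.255
M4 S778
G1 X107.280 Y113.255 F1355
G1 X107.280 Y40.560
G1 X42.617 Y40.560
G1 X42.617 Y113.255
M5
G00 X134.294 Y127.244
M4 S778
G1 X139.587 Y131.552 F1355
G1 X143.956 Y128.835
G1 X146.608 Y121.837
G1 X146.747 Y113.298
G1 X143.580 Y105.962
G1 X136.311 Y102.569
M5
G00 X0.000 Y0.000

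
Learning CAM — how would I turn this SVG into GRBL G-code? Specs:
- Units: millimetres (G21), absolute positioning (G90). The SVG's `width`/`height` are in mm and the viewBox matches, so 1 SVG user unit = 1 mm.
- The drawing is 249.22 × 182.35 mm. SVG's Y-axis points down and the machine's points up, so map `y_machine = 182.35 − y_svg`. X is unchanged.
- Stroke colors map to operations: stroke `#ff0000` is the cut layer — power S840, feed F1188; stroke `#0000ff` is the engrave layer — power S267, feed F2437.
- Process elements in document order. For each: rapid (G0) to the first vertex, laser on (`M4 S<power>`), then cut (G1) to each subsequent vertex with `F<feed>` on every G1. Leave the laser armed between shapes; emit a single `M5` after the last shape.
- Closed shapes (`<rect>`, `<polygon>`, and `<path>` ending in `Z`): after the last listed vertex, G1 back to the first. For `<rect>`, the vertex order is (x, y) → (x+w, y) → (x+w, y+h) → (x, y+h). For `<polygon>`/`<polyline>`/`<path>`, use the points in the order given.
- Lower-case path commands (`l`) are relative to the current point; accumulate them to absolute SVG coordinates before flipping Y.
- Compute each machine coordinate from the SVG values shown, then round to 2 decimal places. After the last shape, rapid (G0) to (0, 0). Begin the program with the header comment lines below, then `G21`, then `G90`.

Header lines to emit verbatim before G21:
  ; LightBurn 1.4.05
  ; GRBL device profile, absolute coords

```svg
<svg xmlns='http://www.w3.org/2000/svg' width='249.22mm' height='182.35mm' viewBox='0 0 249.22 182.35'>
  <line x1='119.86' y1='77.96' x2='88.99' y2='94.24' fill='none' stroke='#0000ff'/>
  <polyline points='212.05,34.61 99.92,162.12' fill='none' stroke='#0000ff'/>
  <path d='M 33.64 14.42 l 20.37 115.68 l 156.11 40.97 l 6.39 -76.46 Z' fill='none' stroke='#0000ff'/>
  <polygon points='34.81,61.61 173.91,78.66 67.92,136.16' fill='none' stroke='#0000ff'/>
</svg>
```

1 u = 1 mm; y_m = 182.35 − y.

[1] `<line>` line segment, #0000ff→engrave S267 F2437: (119.86,104.39) → (88.99,88.11)

[2] `<polyline>` line segment, #0000ff→engrave S267 F2437: (212.05,147.74) → (99.92,20.23)

[3] `<path>` closed polygon, #0000ff→engrave S267 F2437: (33.64,167.93) → (54.01,52.25) → (210.12,11.28) → (216.51,87.74) → (33.64,167.93) (closed)

[4] `<polygon>` closed polygon, #0000ff→engrave S267 F2437: (34.81,120.74) → (173.91,103.69) → (67.92,46.19) → (34.81,120.74) (closed)

; LightBurn 1.4.05
; GRBL device profile, absolute coords
G21
G90
G0 X119.86 Y104.39
M4 S267
G1 X88.99 Y88.11 F2437
G0 X212.05 Y147.74
M4 S267
G1 X99.92 Y20.23 F2437
G0 X33.64 Y167.93
M4 S267
G1 X54.01 Y52.25 F2437
G1 X210.12 Y11.28 F2437
G1 X216.51 Y87.74 F2437
G1 X33.64 Y167.93 F2437
G0 X34.81 Y120.74
M4 S267
G1 X173.91 Y103.69 F2437
G1 X67.92 Y46.19 F2437
G1 X34.81 Y120.74 F2437
M5
G0 X0.00 Y0.00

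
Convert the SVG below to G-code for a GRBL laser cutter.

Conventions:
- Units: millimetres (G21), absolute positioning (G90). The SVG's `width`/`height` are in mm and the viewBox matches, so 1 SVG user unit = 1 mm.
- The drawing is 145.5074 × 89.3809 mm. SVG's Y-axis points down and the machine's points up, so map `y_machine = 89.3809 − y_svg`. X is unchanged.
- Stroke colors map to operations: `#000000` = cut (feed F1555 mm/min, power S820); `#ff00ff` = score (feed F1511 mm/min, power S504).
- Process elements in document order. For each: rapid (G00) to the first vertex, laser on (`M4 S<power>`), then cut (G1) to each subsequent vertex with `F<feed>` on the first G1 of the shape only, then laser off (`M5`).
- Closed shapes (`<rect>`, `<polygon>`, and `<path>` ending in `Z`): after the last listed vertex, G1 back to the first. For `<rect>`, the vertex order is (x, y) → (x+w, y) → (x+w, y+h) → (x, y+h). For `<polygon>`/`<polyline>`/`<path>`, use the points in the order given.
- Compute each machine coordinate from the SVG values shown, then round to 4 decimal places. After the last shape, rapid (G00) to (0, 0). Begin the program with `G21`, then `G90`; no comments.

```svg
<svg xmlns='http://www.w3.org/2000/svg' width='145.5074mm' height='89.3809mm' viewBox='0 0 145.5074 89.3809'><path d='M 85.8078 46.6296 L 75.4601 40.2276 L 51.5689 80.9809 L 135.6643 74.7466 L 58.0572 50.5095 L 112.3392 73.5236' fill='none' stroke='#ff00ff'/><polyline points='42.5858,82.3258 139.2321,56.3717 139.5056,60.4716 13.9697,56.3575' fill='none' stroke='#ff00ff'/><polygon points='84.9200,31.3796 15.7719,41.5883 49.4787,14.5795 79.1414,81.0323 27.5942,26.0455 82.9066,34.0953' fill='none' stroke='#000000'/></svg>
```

G21
G90
G00 X85.8078 Y42.7513
M4 S504
G1 X75.4601 Y49.1533 F1511
G1 X51.5689 Y8.4000
G1 X135.6643 Y14.6343
G1 X58.0572 Y38.8714
G1 X112.3392 Y15.8573
M5
G00 X42.5858 Y7.0551
M4 S504
G1 X139.2321 Y33.0092 F1511
G1 X139.5056 Y28.9093
G1 X13.9697 Y33.0234
M5
G00 X84.9200 Y58.0013
M4 S820
G1 X15.7719 Y47.7926 F1555
G1 X49.4787 Y74.8014
G1 X79.1414 Y8.3486
G1 X27.5942 Y63.3354
G1 X82.9066 Y55.2856
G1 X84.9200 Y58.0013
M5
G00 X0.0000 Y0.0000

Since the viewBox matches the mm dimensions, user units are millimetres directly. The only transform is the Y-flip y_m = 89.3809 − y_svg.

Shape 1 is a open polyline drawn with `<path>`. Its stroke #ff00ff means score at S504, F1511. After flipping Y the toolpath is (85.8078,42.7513) → (75.4601,49.1533) → (51.5689,8.4000) → (135.6643,14.6343) → (58.0572,38.8714) → (112.3392,15.8573).

Shape 2 is a open polyline drawn with `<polyline>`. Its stroke #ff00ff means score at S504, F1511. After flipping Y the toolpath is (42.5858,7.0551) → (139.2321,33.0092) → (139.5056,28.9093) → (13.9697,33.0234).

Shape 3 is a closed polygon drawn with `<polygon>`. Its stroke #000000 means cut at S820, F1555. After flipping Y the toolpath is (84.9200,58.0013) → (15.7719,47.7926) → (49.4787,74.8014) → (79.1414,8.3486) → (27.5942,63.3354) → (82.9066,55.2856) → (84.9200,58.0013), returning to the start.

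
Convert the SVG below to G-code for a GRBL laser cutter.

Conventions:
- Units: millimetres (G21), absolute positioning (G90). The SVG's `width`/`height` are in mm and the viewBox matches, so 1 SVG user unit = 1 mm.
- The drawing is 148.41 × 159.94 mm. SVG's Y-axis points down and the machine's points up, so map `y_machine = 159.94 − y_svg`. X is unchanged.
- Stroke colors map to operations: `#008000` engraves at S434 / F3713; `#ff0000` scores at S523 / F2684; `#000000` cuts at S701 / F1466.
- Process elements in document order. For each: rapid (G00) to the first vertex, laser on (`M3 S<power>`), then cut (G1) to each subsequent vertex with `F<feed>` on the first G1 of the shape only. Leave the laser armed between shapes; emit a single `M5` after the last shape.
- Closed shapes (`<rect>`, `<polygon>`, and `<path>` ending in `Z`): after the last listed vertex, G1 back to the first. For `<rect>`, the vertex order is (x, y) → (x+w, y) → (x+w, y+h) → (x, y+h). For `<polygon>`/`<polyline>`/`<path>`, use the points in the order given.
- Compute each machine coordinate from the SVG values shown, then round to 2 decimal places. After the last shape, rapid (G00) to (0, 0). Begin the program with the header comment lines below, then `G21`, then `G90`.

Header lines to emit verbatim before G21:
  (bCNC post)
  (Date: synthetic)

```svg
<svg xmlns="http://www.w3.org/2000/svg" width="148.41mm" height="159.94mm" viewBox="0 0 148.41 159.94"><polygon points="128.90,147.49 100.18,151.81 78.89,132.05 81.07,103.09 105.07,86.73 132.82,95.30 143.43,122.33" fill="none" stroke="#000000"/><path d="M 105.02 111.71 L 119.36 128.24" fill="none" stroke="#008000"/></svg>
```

(bCNC post)
(Date: synthetic)
G21
G90
G00 X128.90 Y12.45
M3 S701
G1 X100.18 Y8.13 F1466
G1 X78.89 Y27.89
G1 X81.07 Y56.85
G1 X105.07 Y73.21
G1 X132.82 Y64.64
G1 X143.43 Y37.61
G1 X128.90 Y12.45
G00 X105.02 Y48.23
M3 S434
G1 X119.36 Y31.70 F3713
M5
G00 X0.00 Y0.00

Since the viewBox matches the mm dimensions, user units are millimetres directly. The only transform is the Y-flip y_m = 159.94 − y_svg.

Shape 1 is a regular polygon drawn with `<polygon>`. Its stroke #000000 means cut at S701, F1466. After flipping Y the toolpath is (128.90,12.45) → (100.18,8.13) → (78.89,27.89) → (81.07,56.85) → (105.07,73.21) → (132.82,64.64) → (143.43,37.61) → (128.90,12.45), returning to the start.

Shape 2 is a line segment drawn with `<path>`. Its stroke #008000 means engrave at S434, F3713. After flipping Y the toolpath is (105.02,48.23) → (119.36,31.70).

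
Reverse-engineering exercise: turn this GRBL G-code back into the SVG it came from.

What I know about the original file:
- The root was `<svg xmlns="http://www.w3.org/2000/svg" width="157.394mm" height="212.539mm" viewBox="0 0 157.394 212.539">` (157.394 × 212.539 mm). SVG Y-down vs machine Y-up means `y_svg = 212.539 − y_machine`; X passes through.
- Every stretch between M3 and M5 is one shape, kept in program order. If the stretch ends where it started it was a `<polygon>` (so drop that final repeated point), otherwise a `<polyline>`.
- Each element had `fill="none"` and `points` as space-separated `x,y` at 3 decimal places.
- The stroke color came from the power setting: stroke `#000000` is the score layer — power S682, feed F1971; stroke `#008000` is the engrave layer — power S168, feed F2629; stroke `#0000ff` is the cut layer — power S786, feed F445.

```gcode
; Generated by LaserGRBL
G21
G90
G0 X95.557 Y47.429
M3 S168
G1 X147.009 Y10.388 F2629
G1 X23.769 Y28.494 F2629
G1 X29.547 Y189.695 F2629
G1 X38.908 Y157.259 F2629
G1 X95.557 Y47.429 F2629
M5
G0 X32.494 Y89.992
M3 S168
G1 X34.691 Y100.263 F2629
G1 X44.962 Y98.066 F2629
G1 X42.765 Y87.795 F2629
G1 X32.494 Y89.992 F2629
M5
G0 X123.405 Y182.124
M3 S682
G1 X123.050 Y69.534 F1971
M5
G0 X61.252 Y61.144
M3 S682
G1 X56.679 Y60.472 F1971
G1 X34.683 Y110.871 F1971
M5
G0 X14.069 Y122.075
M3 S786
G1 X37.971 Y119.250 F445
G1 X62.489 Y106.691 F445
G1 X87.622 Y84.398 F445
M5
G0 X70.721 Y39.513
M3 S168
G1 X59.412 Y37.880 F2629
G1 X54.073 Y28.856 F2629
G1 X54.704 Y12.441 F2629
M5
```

<svg xmlns="http://www.w3.org/2000/svg" width="157.394mm" height="212.539mm" viewBox="0 0 157.394 212.539">
  <polygon points="95.557,165.110 147.009,202.151 23.769,184.045 29.547,22.844 38.908,55.280" fill="none" stroke="#008000"/>
  <polygon points="32.494,122.547 34.691,112.276 44.962,114.473 42.765,124.744" fill="none" stroke="#008000"/>
  <polyline points="123.405,30.415 123.050,143.005" fill="none" stroke="#000000"/>
  <polyline points="61.252,151.395 56.679,152.067 34.683,101.668" fill="none" stroke="#000000"/>
  <polyline points="14.069,90.464 37.971,93.289 62.489,105.848 87.622,128.141" fill="none" stroke="#0000ff"/>
  <polyline points="70.721,173.026 59.412,174.659 54.073,183.683 54.704,200.098" fill="none" stroke="#008000"/>
</svg>

y_svg = 212.539 − y_m.

[1] S168→`#008000` (engrave); closed run; points: 95.557,165.110 147.009,202.151 23.769,184.045 29.547,22.844 38.908,55.280

[2] S168→`#008000` (engrave); closed run; points: 32.494,122.547 34.691,112.276 44.962,114.473 42.765,124.744

[3] S682→`#000000` (score); open run; points: 123.405,30.415 123.050,143.005

[4] S682→`#000000` (score); open run; points: 61.252,151.395 56.679,152.067 34.683,101.668

[5] S786→`#0000ff` (cut); open run; points: 14.069,90.464 37.971,93.289 62.489,105.848 87.622,128.141

[6] S168→`#008000` (engrave); open run; points: 70.721,173.026 59.412,174.659 54.073,183.683 54.704,200.098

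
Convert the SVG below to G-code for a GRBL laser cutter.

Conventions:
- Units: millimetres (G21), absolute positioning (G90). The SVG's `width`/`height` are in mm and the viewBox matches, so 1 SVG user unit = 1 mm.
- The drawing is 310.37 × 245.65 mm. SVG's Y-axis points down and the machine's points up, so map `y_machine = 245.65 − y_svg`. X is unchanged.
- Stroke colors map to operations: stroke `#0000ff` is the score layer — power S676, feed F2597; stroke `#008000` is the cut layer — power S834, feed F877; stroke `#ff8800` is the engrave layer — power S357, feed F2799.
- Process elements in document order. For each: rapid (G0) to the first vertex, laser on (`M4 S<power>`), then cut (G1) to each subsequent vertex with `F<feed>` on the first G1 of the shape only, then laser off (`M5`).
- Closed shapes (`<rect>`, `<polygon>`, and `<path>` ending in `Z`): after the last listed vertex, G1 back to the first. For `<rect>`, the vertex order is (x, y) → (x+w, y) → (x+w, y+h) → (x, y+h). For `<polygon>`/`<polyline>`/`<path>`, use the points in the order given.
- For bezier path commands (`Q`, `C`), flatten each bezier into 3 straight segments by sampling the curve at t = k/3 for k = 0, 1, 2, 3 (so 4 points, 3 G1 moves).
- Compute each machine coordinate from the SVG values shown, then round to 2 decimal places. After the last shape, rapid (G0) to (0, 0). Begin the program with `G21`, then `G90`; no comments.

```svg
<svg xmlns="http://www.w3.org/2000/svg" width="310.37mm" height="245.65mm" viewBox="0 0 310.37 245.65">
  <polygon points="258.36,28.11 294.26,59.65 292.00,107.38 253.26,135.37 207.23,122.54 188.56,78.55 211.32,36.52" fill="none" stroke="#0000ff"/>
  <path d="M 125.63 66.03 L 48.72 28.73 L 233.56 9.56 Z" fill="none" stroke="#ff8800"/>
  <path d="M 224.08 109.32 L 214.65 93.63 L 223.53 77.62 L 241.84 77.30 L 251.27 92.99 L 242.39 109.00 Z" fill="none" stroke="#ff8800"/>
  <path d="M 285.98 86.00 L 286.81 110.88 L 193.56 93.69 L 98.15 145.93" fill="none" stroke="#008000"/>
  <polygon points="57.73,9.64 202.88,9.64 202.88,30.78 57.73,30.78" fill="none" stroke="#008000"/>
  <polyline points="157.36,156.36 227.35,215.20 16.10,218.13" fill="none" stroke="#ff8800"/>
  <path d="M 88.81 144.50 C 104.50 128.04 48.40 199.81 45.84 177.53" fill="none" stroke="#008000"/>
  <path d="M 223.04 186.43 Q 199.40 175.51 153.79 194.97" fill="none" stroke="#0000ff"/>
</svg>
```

G21
G90
G0 X258.36 Y217.54
M4 S676
G1 X294.26 Y186.00 F2597
G1 X292.00 Y138.27
G1 X253.26 Y110.28
G1 X207.23 Y123.11
G1 X188.56 Y167.10
G1 X211.32 Y209.13
G1 X258.36 Y217.54
M5
G0 X125.63 Y179.62
M4 S357
G1 X48.72 Y216.92 F2799
G1 X233.56 Y236.09
G1 X125.63 Y179.62
M5
G0 X224.08 Y136.33
M4 S357
G1 X214.65 Y152.02 F2799
G1 X223.53 Y168.03
G1 X241.84 Y168.35
G1 X251.27 Y152.66
G1 X242.39 Y136.65
G1 X224.08 Y136.33
M5
G0 X285.98 Y159.65
M4 S834
G1 X286.81 Y134.77 F877
G1 X193.56 Y151.96
G1 X98.15 Y99.72
M5
G0 X57.73 Y236.01
M4 S834
G1 X202.88 Y236.01 F877
G1 X202.88 Y214.87
G1 X57.73 Y214.87
G1 X57.73 Y236.01
M5
G0 X157.36 Y89.29
M4 S357
G1 X227.35 Y30.45 F2799
G1 X16.10 Y27.52
M5
G0 X88.81 Y101.15
M4 S834
G1 X85.21 Y94.95 F877
G1 X61.60 Y70.44
G1 X45.84 Y68.12
M5
G0 X223.04 Y59.22
M4 S676
G1 X204.84 Y63.12 F2597
G1 X181.76 Y60.28
G1 X153.79 Y50.68
M5
G0 X0.00 Y0.00

Since the viewBox matches the mm dimensions, user units are millimetres directly. The only transform is the Y-flip y_m = 245.65 − y_svg.

Shape 1 is a regular polygon drawn with `<polygon>`. Its stroke #0000ff means score at S676, F2597. After flipping Y the toolpath is (258.36,217.54) → (294.26,186.00) → (292.00,138.27) → (253.26,110.28) → (207.23,123.11) → (188.56,167.10) → (211.32,209.13) → (258.36,217.54), returning to the start.

Shape 2 is a closed polygon drawn with `<path>`. Its stroke #ff8800 means engrave at S357, F2799. After flipping Y the toolpath is (125.63,179.62) → (48.72,216.92) → (233.56,236.09) → (125.63,179.62), returning to the start.

Shape 3 is a regular polygon drawn with `<path>`. Its stroke #ff8800 means engrave at S357, F2799. After flipping Y the toolpath is (224.08,136.33) → (214.65,152.02) → (223.53,168.03) → (241.84,168.35) → (251.27,152.66) → (242.39,136.65) → (224.08,136.33), returning to the start.

Shape 4 is a open polyline drawn with `<path>`. Its stroke #008000 means cut at S834, F877. After flipping Y the toolpath is (285.98,159.65) → (286.81,134.77) → (193.56,151.96) → (98.15,99.72).

Shape 5 is a rectangle drawn with `<polygon>`. Its stroke #008000 means cut at S834, F877. After flipping Y the toolpath is (57.73,236.01) → (202.88,236.01) → (202.88,214.87) → (57.73,214.87) → (57.73,236.01), returning to the start.

Shape 6 is a open polyline drawn with `<polyline>`. Its stroke #ff8800 means engrave at S357, F2799. After flipping Y the toolpath is (157.36,89.29) → (227.35,30.45) → (16.10,27.52).

Shape 7 is a cubic bezier drawn with `<path>`. Its stroke #008000 means cut at S834, F877. After flipping Y the toolpath is (88.81,101.15) → (85.21,94.95) → (61.60,70.44) → (45.84,68.12).

Shape 8 is a quadratic bezier drawn with `<path>`. Its stroke #0000ff means score at S676, F2597. After flipping Y the toolpath is (223.04,59.22) → (204.84,63.12) → (181.76,60.28) → (153.79,50.68).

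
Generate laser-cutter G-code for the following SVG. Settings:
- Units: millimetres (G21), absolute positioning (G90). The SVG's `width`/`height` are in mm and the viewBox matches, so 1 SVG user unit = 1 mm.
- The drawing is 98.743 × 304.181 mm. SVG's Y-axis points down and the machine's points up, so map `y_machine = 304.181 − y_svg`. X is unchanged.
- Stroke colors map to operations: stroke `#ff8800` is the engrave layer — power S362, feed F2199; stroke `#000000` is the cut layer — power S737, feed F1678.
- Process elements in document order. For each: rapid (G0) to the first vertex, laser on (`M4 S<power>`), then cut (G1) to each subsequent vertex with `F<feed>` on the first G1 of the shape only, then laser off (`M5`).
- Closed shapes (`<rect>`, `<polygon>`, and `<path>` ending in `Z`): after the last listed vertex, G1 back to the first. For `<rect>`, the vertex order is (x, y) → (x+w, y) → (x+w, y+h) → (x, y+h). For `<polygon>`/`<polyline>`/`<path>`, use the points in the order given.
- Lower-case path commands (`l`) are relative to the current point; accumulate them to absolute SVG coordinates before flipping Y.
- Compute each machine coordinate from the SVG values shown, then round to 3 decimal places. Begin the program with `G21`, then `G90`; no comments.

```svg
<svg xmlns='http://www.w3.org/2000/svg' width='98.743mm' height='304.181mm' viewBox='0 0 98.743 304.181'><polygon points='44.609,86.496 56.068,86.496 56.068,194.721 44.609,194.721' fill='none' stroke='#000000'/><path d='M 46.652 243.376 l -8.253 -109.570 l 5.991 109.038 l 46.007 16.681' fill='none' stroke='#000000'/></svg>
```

Since the viewBox matches the mm dimensions, user units are millimetres directly. The only transform is the Y-flip y_m = 304.181 − y_svg.

Shape 1 is a rectangle drawn with `<polygon>`. Its stroke #000000 means cut at S737, F1678. After flipping Y the toolpath is (44.609,217.685) → (56.068,217.685) → (56.068,109.460) → (44.609,109.460) → (44.609,217.685), returning to the start.

Shape 2 is a open polyline drawn with `<path>`. Its stroke #000000 means cut at S737, F1678. After flipping Y the toolpath is (46.652,60.805) → (38.399,170.375) → (44.390,61.337) → (90.397,44.656).

G21
G90
G0 X44.609 Y217.685
M4 S737
G1 X56.068 Y217.685 F1678
G1 X56.068 Y109.460
G1 X44.609 Y109.460
G1 X44.609 Y217.685
M5
G0 X46.652 Y60.805
M4 S737
G1 X38.399 Y170.375 F1678
G1 X44.390 Y61.337
G1 X90.397 Y44.656
M5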